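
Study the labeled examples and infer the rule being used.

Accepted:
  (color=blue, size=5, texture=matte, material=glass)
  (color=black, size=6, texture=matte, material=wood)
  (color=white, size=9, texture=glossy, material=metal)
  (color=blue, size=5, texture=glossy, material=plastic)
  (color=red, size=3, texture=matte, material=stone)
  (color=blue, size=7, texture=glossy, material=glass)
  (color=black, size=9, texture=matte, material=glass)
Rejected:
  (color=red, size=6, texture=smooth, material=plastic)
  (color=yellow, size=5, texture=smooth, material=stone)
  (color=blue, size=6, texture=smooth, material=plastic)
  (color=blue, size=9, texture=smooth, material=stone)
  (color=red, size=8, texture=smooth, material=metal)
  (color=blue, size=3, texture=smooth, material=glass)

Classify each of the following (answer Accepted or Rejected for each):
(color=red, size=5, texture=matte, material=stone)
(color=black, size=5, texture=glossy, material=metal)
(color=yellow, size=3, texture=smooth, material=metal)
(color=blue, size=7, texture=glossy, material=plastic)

Accepted, Accepted, Rejected, Accepted

All 'Accepted' examples share one property — texture is not smooth — and every 'Rejected' example lacks it.
Accepted: (color=red, size=5, texture=matte, material=stone), since texture is matte.
Accepted: (color=black, size=5, texture=glossy, material=metal), since texture is glossy.
Rejected: (color=yellow, size=3, texture=smooth, material=metal), since texture is smooth.
Accepted: (color=blue, size=7, texture=glossy, material=plastic), since texture is glossy.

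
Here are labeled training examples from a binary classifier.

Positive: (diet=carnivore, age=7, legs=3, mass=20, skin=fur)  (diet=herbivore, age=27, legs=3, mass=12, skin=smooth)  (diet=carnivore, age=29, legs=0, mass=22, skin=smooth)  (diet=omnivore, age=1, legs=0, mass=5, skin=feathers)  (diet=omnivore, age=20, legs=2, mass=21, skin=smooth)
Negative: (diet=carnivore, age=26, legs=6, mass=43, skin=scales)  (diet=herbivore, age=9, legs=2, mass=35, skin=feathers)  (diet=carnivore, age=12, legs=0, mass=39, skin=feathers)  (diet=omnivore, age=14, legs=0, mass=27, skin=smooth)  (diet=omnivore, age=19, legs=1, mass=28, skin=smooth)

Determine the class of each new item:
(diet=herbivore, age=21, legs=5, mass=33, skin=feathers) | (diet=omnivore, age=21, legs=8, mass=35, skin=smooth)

Negative, Negative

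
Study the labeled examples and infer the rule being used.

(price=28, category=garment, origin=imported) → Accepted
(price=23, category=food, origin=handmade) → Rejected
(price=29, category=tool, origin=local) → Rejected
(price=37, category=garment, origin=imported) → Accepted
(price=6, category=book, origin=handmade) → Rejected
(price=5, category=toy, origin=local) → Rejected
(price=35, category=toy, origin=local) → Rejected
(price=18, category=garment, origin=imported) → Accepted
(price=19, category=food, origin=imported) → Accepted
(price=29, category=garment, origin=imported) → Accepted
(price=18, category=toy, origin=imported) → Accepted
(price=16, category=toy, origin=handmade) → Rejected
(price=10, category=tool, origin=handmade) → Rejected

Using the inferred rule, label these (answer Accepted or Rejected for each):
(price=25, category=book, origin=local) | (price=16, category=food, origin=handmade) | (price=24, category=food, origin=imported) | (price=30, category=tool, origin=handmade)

All 'Accepted' examples share one property — origin is imported — and every 'Rejected' example lacks it.
(price=25, category=book, origin=local): origin is local — does not pass, so Rejected.
(price=16, category=food, origin=handmade): origin is handmade — does not pass, so Rejected.
(price=24, category=food, origin=imported): origin is imported — satisfies this, so Accepted.
(price=30, category=tool, origin=handmade): origin is handmade — does not pass, so Rejected.

Rejected, Rejected, Accepted, Rejected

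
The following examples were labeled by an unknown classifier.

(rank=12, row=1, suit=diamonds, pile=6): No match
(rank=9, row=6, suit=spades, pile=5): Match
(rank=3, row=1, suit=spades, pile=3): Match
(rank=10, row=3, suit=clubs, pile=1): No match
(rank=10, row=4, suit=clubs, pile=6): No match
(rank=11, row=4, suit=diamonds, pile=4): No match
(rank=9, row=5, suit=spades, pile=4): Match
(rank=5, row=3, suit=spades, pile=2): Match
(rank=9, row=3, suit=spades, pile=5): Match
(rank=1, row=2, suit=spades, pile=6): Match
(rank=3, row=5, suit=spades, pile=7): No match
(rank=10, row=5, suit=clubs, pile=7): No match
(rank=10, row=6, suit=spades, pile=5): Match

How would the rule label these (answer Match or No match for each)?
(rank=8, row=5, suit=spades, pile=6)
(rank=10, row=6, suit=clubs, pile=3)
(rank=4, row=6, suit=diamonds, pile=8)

Match, No match, No match

The common property of the 'Match' items is: suit is spades AND pile ≤ 6. No 'No match' item has it.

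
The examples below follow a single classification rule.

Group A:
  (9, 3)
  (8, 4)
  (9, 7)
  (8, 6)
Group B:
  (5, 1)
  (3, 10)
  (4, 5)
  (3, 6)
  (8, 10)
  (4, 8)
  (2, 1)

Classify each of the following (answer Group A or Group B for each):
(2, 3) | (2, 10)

Group B, Group B

The simplest hypothesis consistent with all the labels is: first > second AND sum ≥ 9.
(2, 3) — 2 < 3, 2+3 = 5, hence Group B. (2, 10) — 2 < 10, 2+10 = 12, hence Group B.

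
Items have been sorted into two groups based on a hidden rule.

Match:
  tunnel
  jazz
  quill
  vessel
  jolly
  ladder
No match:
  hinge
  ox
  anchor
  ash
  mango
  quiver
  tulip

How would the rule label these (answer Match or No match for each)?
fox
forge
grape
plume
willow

No match, No match, No match, No match, Match

The simplest hypothesis consistent with all the labels is: has a double letter.
No match: fox, since no doubled letter.
No match: forge, since no doubled letter.
No match: grape, since no doubled letter.
No match: plume, since no doubled letter.
Match: willow, since 'll' doubled.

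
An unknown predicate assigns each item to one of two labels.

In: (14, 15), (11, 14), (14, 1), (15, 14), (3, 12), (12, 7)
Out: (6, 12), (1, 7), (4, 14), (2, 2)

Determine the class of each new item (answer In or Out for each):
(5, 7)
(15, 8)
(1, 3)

Out, In, Out

The rule appears to be: sum is odd.
(5, 7): Out (5+7 = 12).
(15, 8): In (15+8 = 23).
(1, 3): Out (1+3 = 4).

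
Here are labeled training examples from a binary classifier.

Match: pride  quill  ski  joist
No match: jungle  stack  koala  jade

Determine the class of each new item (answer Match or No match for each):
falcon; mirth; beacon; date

No match, Match, No match, No match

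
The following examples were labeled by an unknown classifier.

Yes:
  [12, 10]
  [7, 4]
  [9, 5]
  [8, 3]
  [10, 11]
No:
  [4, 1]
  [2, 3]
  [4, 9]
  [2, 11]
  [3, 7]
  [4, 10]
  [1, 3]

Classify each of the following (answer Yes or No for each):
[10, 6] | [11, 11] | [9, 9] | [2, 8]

Every 'Yes' example satisfies: first ≥ 5. None of the 'No' examples do.
[10, 6]: first 10, qualifies → Yes.
[11, 11]: first 11, qualifies → Yes.
[9, 9]: first 9, qualifies → Yes.
[2, 8]: first 2, does not satisfy this → No.

Yes, Yes, Yes, No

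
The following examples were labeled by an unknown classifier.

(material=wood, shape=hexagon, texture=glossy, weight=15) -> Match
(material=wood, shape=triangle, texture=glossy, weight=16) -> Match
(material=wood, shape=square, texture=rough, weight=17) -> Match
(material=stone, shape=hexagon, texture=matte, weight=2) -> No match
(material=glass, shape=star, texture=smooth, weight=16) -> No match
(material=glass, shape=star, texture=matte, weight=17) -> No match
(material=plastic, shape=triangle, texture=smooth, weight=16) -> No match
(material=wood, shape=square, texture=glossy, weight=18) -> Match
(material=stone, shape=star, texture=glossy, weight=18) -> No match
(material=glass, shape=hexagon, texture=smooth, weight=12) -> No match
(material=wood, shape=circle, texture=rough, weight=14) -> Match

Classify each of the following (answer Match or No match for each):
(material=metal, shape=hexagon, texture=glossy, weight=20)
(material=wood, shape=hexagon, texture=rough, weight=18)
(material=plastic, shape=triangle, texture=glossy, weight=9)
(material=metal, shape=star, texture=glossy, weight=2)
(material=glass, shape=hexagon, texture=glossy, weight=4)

All 'Match' examples share one property — material is wood — and every 'No match' example lacks it.
(material=metal, shape=hexagon, texture=glossy, weight=20): material is metal, fails the rule → No match. (material=wood, shape=hexagon, texture=rough, weight=18): material is wood, passes → Match. (material=plastic, shape=triangle, texture=glossy, weight=9): material is plastic, fails the rule → No match. (material=metal, shape=star, texture=glossy, weight=2): material is metal, fails the rule → No match. (material=glass, shape=hexagon, texture=glossy, weight=4): material is glass, fails the rule → No match.

No match, Match, No match, No match, No match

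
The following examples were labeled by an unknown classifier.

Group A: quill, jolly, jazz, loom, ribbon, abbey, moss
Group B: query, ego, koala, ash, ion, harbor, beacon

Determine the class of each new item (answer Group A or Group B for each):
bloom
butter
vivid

Rule: has a double letter. This holds for each 'Group A' example and fails for each 'Group B' one.

Group A, Group A, Group B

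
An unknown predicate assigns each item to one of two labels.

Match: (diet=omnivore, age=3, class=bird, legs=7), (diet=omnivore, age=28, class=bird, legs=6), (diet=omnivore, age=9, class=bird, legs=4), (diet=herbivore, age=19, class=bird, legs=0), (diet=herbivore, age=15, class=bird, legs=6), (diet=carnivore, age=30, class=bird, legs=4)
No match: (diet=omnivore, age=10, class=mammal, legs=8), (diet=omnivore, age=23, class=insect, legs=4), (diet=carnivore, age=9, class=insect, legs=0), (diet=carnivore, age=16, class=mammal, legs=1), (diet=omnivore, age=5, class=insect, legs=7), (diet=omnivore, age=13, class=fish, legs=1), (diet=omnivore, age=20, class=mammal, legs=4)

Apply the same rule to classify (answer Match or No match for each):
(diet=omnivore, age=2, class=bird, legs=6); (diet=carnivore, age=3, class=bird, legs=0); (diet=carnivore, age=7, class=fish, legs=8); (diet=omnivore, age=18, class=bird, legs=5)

Match, Match, No match, Match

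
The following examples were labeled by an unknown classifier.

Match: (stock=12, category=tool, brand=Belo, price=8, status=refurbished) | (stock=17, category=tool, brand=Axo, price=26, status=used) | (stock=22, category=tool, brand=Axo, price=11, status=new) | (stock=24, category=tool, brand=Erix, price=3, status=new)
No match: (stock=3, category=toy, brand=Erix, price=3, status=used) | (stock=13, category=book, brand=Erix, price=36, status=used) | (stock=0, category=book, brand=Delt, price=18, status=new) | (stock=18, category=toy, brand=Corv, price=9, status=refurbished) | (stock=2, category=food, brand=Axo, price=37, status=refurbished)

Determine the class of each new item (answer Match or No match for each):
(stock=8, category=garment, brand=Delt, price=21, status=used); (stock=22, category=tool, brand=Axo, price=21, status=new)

The common property of the 'Match' items is: category is tool. No 'No match' item has it.
(stock=8, category=garment, brand=Delt, price=21, status=used): category is garment — does not satisfy this, so No match. (stock=22, category=tool, brand=Axo, price=21, status=new): category is tool — satisfies this, so Match.

No match, Match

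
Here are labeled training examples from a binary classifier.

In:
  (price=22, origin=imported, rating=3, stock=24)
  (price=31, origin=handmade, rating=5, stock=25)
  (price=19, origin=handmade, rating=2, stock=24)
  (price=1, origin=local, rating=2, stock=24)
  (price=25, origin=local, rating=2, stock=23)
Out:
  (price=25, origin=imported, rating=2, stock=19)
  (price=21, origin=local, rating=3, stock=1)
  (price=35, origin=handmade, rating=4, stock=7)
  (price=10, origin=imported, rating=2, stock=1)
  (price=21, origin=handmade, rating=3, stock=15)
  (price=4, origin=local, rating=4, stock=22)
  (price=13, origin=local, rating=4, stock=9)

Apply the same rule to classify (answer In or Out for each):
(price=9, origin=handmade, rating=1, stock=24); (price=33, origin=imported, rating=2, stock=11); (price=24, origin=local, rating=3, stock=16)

In, Out, Out

'In' ⟺ stock ≥ 23.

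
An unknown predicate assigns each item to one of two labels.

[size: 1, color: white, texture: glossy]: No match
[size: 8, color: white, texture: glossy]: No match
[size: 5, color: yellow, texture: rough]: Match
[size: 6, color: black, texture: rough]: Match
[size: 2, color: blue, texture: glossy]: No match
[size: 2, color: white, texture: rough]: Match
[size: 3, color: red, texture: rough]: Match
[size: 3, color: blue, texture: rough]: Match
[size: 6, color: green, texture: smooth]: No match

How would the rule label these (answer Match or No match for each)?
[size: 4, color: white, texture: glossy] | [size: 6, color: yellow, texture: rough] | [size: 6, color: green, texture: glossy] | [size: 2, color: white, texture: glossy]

No match, Match, No match, No match

One predicate separates the groups cleanly: texture is rough.
No match: [size: 4, color: white, texture: glossy], since texture is glossy.
Match: [size: 6, color: yellow, texture: rough], since texture is rough.
No match: [size: 6, color: green, texture: glossy], since texture is glossy.
No match: [size: 2, color: white, texture: glossy], since texture is glossy.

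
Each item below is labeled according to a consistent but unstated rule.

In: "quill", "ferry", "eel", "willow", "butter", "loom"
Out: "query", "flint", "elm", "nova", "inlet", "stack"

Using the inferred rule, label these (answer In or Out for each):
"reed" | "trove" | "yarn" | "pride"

In, Out, Out, Out

The distinguishing property — has a double letter — holds for all the 'In' cases and none of the 'Out' cases.
"reed": 'ee' doubled — fits, so In.
"trove": no doubled letter — doesn't match, so Out.
"yarn": no doubled letter — doesn't match, so Out.
"pride": no doubled letter — doesn't match, so Out.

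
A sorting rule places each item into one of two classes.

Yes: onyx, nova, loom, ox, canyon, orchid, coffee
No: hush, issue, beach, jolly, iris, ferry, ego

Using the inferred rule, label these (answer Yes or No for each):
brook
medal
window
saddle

All 'Yes' examples share one property — even length AND contains 'o' — and every 'No' example lacks it.
brook: length 5, has 'o' — fails this test, so No.
medal: length 5, no 'o' — fails this test, so No.
window: length 6, has 'o' — meets the rule, so Yes.
saddle: length 6, no 'o' — fails this test, so No.

No, No, Yes, No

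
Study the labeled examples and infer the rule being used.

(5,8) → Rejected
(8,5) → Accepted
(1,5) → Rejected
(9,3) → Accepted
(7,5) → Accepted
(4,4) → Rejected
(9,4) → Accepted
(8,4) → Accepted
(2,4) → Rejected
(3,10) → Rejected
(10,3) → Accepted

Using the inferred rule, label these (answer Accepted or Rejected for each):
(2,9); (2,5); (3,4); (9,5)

'Accepted' ⟺ first > second.

Rejected, Rejected, Rejected, Accepted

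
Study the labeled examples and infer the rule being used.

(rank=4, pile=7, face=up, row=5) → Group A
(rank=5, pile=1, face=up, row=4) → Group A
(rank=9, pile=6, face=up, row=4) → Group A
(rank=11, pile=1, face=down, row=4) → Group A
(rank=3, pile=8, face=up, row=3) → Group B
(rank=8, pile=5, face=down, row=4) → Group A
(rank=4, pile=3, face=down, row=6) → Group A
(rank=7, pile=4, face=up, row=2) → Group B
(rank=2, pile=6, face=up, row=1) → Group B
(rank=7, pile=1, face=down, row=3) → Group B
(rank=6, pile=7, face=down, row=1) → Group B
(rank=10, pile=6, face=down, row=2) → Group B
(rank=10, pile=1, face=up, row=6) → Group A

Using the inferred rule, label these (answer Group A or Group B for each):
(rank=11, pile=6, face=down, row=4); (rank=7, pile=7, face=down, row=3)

The distinguishing property — row ≥ 4 — holds for all the 'Group A' cases and none of the 'Group B' cases.
(rank=11, pile=6, face=down, row=4): Group A (row = 4).
(rank=7, pile=7, face=down, row=3): Group B (row = 3).

Group A, Group B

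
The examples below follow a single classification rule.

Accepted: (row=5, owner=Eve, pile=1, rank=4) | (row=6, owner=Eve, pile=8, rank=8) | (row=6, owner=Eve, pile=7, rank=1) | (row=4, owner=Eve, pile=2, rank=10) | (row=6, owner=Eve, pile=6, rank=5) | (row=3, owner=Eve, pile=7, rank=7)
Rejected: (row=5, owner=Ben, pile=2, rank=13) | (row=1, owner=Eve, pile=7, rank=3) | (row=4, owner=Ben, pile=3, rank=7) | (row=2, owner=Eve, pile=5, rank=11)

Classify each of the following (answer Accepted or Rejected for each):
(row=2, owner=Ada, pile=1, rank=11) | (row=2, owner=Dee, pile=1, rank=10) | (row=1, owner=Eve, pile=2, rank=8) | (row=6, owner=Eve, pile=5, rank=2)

The rule appears to be: owner is Eve AND row ≥ 3.

Rejected, Rejected, Rejected, Accepted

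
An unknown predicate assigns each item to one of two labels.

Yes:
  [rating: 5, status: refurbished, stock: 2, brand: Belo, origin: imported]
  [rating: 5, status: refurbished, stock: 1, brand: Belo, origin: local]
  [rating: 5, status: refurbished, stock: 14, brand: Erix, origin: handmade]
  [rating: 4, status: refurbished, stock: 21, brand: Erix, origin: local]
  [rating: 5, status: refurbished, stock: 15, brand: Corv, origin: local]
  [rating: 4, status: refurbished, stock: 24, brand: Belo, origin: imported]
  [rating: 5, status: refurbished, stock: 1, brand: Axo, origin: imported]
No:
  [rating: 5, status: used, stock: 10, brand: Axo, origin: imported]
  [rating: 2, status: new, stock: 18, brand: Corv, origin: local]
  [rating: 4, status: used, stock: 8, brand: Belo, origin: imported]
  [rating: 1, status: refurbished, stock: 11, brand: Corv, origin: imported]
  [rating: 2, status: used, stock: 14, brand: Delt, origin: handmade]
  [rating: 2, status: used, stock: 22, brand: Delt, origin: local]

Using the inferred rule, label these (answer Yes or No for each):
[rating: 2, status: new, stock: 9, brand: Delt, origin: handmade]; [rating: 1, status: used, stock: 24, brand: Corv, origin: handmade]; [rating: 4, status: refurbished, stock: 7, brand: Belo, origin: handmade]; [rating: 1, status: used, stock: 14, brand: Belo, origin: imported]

No, No, Yes, No

All 'Yes' examples share one property — status is refurbished AND rating ≥ 2 — and every 'No' example lacks it.
No: [rating: 2, status: new, stock: 9, brand: Delt, origin: handmade], since status is new, rating = 2. No: [rating: 1, status: used, stock: 24, brand: Corv, origin: handmade], since status is used, rating = 1. Yes: [rating: 4, status: refurbished, stock: 7, brand: Belo, origin: handmade], since status is refurbished, rating = 4. No: [rating: 1, status: used, stock: 14, brand: Belo, origin: imported], since status is used, rating = 1.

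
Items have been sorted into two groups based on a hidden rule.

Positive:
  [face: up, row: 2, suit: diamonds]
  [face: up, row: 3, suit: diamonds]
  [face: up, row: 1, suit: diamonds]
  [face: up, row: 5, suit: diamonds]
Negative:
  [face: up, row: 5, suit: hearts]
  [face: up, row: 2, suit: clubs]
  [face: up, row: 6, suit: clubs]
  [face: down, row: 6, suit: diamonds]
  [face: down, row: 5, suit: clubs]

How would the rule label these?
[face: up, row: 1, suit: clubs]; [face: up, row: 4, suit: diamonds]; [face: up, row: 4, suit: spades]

Negative, Positive, Negative

'Positive' ⟺ suit is diamonds AND face is up.
[face: up, row: 1, suit: clubs] — suit is clubs, face is up, hence Negative.
[face: up, row: 4, suit: diamonds] — suit is diamonds, face is up, hence Positive.
[face: up, row: 4, suit: spades] — suit is spades, face is up, hence Negative.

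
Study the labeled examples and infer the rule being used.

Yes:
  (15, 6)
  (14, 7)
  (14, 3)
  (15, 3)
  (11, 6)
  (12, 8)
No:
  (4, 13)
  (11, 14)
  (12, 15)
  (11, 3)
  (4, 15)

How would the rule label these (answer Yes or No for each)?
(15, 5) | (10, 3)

Yes, No

Every 'Yes' example satisfies: first > second AND sum ≥ 17. None of the 'No' examples do.
(15, 5): 15 > 5, 15+5 = 20, has this property → Yes.
(10, 3): 10 > 3, 10+3 = 13, does not satisfy this → No.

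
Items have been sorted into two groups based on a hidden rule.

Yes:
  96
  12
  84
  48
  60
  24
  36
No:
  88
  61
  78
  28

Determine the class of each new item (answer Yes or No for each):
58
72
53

Looking at the examples, the only property every 'Yes' case has and every 'No' case lacks is: multiple of 12.
58: 58 = 12·4 + 10 — lacks this property, so No. 72: 72 = 12·6 — matches, so Yes. 53: 53 = 12·4 + 5 — lacks this property, so No.

No, Yes, No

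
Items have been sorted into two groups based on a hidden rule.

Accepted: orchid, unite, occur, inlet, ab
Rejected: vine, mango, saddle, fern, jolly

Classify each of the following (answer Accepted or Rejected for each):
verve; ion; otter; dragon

Rejected, Accepted, Accepted, Rejected

A rule that fits every label: starts with a vowel — true of each 'Accepted' example, false of each 'Rejected' one.
Rejected: verve, since starts with 'v'. Accepted: ion, since starts with 'i'. Accepted: otter, since starts with 'o'. Rejected: dragon, since starts with 'd'.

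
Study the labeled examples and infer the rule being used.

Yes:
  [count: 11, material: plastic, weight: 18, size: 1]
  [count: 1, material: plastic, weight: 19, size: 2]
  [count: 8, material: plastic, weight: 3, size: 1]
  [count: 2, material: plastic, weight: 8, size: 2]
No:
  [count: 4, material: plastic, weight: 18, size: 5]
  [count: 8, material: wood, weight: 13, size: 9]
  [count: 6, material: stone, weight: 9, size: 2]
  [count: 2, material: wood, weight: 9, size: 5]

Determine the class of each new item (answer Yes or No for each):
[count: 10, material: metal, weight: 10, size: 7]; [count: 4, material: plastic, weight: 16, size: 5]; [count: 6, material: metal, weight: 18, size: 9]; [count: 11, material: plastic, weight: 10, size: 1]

The simplest hypothesis consistent with all the labels is: material is plastic AND size ≤ 2.

No, No, No, Yes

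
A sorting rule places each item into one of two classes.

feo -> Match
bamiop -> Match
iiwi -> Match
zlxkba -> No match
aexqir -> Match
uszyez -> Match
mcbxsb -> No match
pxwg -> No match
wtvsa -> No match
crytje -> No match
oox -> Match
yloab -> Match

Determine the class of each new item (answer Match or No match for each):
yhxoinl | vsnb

Match, No match

Every 'Match' example satisfies: has ≥ 2 vowels. None of the 'No match' examples do.
yhxoinl — 2 vowels, hence Match.
vsnb — 0 vowels, hence No match.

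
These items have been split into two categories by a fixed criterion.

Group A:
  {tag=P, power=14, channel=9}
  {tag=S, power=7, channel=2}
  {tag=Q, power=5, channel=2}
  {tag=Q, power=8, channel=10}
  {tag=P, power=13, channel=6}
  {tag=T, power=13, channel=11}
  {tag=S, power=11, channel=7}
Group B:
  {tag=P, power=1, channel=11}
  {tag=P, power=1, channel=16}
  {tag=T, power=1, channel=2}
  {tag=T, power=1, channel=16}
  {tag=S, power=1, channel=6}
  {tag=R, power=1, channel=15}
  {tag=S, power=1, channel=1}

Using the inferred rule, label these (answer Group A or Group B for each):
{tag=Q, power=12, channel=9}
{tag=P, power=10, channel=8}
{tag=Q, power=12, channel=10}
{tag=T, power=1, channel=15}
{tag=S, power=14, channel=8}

Group A, Group A, Group A, Group B, Group A

The distinguishing property — power ≥ 5 — holds for all the 'Group A' cases and none of the 'Group B' cases.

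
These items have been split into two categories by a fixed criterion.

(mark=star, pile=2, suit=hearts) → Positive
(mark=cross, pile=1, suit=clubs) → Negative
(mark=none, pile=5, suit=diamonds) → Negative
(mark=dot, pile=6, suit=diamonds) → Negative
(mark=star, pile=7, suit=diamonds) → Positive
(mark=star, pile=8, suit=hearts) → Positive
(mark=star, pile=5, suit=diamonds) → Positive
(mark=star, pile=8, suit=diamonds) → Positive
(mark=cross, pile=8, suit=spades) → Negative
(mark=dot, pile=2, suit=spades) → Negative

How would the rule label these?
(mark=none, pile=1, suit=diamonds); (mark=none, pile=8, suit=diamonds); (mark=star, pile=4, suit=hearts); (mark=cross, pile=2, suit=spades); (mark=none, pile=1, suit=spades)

Checking candidate rules against both groups, what survives is: mark is star.

Negative, Negative, Positive, Negative, Negative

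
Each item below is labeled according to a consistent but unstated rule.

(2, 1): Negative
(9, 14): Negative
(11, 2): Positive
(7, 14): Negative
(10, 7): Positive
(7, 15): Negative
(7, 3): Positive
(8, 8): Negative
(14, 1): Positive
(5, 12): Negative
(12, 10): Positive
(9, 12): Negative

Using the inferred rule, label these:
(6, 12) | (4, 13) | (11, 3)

All 'Positive' examples share one property — first > second AND sum ≥ 10 — and every 'Negative' example lacks it.
(6, 12): Negative (6 < 12, 6+12 = 18). (4, 13): Negative (4 < 13, 4+13 = 17). (11, 3): Positive (11 > 3, 11+3 = 14).

Negative, Negative, Positive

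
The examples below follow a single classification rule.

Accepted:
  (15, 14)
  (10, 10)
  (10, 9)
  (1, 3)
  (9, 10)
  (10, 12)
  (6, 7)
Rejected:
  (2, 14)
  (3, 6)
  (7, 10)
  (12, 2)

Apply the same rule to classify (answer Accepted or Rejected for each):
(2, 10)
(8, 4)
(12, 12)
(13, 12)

Rejected, Rejected, Accepted, Accepted

The rule appears to be: |first − second| ≤ 2.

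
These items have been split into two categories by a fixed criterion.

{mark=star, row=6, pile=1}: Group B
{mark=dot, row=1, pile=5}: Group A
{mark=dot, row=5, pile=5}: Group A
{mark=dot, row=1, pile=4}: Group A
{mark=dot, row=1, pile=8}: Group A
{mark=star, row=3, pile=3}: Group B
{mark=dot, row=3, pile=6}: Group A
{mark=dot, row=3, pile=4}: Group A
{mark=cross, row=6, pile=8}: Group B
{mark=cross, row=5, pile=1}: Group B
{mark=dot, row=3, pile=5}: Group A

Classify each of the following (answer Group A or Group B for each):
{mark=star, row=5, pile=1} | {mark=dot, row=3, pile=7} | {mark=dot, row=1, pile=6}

Rule: mark is dot. This holds for each 'Group A' example and fails for each 'Group B' one.

Group B, Group A, Group A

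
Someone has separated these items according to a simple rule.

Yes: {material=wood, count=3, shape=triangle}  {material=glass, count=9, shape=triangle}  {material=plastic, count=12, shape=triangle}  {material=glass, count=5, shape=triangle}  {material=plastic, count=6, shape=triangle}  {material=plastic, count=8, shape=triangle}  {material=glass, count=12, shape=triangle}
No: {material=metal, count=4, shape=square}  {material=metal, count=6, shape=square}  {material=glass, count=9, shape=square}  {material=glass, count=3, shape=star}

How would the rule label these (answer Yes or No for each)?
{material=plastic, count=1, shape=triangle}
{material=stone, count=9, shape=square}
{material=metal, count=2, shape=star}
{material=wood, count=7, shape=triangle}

All 'Yes' examples share one property — shape is triangle — and every 'No' example lacks it.
{material=plastic, count=1, shape=triangle}: shape is triangle, fits → Yes.
{material=stone, count=9, shape=square}: shape is square, does not pass → No.
{material=metal, count=2, shape=star}: shape is star, does not pass → No.
{material=wood, count=7, shape=triangle}: shape is triangle, fits → Yes.

Yes, No, No, Yes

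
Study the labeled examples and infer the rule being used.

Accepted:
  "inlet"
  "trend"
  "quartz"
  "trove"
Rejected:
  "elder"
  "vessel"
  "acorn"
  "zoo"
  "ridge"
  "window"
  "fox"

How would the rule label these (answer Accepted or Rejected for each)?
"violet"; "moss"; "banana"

Accepted, Rejected, Rejected

The distinguishing property — contains 't' — holds for all the 'Accepted' cases and none of the 'Rejected' cases.
"violet": Accepted (has 't').
"moss": Rejected (no 't').
"banana": Rejected (no 't').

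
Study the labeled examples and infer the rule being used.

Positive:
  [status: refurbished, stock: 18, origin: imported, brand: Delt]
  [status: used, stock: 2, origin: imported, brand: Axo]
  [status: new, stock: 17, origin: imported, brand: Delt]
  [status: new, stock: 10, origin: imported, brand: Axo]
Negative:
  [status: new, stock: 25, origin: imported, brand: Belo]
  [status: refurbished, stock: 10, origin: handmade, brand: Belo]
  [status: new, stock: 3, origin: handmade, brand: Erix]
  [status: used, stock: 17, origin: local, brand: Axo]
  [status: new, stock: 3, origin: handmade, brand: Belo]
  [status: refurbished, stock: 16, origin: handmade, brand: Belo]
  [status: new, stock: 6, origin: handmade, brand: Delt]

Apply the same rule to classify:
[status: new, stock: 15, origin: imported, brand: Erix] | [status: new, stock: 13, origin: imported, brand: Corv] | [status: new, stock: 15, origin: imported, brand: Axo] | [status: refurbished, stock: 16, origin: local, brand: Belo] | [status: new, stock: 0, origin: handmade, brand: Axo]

Positive, Positive, Positive, Negative, Negative

All 'Positive' examples share one property — origin is imported AND stock ≤ 18 — and every 'Negative' example lacks it.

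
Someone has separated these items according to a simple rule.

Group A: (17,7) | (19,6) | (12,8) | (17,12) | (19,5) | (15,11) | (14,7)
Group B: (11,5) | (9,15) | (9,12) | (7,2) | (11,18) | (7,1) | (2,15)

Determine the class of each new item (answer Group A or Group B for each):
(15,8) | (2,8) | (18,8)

Group A, Group B, Group A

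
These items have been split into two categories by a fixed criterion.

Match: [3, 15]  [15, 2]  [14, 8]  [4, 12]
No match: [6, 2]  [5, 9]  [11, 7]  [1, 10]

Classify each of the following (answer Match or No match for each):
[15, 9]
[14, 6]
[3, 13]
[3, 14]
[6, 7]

Match, Match, Match, Match, No match

Rule: max ≥ 12. This holds for each 'Match' example and fails for each 'No match' one.
[15, 9]: Match (max 15). [14, 6]: Match (max 14). [3, 13]: Match (max 13). [3, 14]: Match (max 14). [6, 7]: No match (max 7).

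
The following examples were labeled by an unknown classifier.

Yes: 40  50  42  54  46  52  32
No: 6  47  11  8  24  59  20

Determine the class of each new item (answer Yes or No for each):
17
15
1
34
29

Rule: even AND at least 32. This holds for each 'Yes' example and fails for each 'No' one.
17 — 17 is odd, 17 < 32, hence No.
15 — 15 is odd, 15 < 32, hence No.
1 — 1 is odd, 1 < 32, hence No.
34 — 34 is even, 34 ≥ 32, hence Yes.
29 — 29 is odd, 29 < 32, hence No.

No, No, No, Yes, No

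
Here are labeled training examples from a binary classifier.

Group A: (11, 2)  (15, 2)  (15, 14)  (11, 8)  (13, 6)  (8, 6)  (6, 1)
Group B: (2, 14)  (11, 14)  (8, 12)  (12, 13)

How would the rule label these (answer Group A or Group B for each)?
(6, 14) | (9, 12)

Group B, Group B

Rule: first > second. This holds for each 'Group A' example and fails for each 'Group B' one.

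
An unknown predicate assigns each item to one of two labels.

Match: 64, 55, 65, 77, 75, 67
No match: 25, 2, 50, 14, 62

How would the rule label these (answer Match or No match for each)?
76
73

The rule appears to be: digit sum ≥ 9.
76: digit sum 7+6 = 13, satisfies this → Match. 73: digit sum 7+3 = 10, satisfies this → Match.

Match, Match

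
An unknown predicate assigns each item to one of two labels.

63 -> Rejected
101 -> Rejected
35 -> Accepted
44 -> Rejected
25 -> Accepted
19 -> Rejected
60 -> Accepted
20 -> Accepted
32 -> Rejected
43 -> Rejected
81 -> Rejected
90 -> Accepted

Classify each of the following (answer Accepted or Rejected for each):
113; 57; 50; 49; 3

Rejected, Rejected, Accepted, Rejected, Rejected

The distinguishing property — multiple of 5 — holds for all the 'Accepted' cases and none of the 'Rejected' cases.
Rejected: 113, since 113 = 5·22 + 3.
Rejected: 57, since 57 = 5·11 + 2.
Accepted: 50, since 50 = 5·10.
Rejected: 49, since 49 = 5·9 + 4.
Rejected: 3, since 3 = 5·0 + 3.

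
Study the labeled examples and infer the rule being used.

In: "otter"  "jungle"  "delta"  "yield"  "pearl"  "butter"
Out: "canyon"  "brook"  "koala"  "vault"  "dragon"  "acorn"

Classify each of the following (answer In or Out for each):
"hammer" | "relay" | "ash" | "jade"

Every 'In' example satisfies: contains 'e'. None of the 'Out' examples do.
"hammer": has 'e' — fits, so In. "relay": has 'e' — fits, so In. "ash": no 'e' — does not fit, so Out. "jade": has 'e' — fits, so In.

In, In, Out, In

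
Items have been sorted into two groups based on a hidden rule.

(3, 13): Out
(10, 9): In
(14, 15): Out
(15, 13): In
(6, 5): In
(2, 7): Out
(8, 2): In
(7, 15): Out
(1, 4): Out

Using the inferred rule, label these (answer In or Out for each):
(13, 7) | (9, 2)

In, In

The distinguishing property — first > second — holds for all the 'In' cases and none of the 'Out' cases.
(13, 7) — 13 > 7, hence In.
(9, 2) — 9 > 2, hence In.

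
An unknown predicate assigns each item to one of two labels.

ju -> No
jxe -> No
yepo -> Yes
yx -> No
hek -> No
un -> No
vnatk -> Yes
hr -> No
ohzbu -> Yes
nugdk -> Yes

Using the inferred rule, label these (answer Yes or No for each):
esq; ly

No, No

Rule: length ≥ 4. This holds for each 'Yes' example and fails for each 'No' one.
esq: No (length 3). ly: No (length 2).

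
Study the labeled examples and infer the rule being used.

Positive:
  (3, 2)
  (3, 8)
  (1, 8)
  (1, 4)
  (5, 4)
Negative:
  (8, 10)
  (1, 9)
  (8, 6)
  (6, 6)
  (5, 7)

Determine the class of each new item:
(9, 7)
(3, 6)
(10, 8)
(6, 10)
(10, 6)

Negative, Positive, Negative, Negative, Negative

The simplest hypothesis consistent with all the labels is: sum is odd.
(9, 7): 9+7 = 16, fails this test → Negative.
(3, 6): 3+6 = 9, matches → Positive.
(10, 8): 10+8 = 18, fails this test → Negative.
(6, 10): 6+10 = 16, fails this test → Negative.
(10, 6): 10+6 = 16, fails this test → Negative.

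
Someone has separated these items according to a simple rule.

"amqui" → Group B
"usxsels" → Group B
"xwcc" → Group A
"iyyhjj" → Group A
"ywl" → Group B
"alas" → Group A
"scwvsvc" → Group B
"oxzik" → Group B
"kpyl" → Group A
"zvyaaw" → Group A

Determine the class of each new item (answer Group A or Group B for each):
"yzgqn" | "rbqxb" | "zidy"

Group B, Group B, Group A

Every 'Group A' example satisfies: even length. None of the 'Group B' examples do.
"yzgqn": length 5, does not pass → Group B.
"rbqxb": length 5, does not pass → Group B.
"zidy": length 4, matches → Group A.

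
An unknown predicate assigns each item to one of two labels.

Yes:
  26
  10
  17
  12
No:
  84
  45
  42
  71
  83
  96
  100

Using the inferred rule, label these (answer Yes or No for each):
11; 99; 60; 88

The rule appears to be: at most 26.

Yes, No, No, No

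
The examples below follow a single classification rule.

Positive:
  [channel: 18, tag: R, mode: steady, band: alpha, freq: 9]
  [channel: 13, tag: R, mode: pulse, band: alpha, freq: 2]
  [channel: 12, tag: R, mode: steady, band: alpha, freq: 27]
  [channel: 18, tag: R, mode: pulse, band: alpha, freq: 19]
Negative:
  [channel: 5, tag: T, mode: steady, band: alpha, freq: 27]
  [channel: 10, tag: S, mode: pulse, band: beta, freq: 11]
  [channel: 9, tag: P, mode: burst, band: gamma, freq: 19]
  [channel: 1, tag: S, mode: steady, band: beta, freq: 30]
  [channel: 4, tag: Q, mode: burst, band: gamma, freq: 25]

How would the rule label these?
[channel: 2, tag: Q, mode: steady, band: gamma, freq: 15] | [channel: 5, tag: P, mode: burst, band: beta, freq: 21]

Negative, Negative

The simplest hypothesis consistent with all the labels is: tag is R.
[channel: 2, tag: Q, mode: steady, band: gamma, freq: 15]: Negative (tag is Q).
[channel: 5, tag: P, mode: burst, band: beta, freq: 21]: Negative (tag is P).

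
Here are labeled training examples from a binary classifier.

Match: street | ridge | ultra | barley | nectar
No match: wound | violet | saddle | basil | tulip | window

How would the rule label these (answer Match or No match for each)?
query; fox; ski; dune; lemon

Match, No match, No match, No match, No match

All 'Match' examples share one property — contains 'r' — and every 'No match' example lacks it.
query: has 'r' — has this property, so Match.
fox: no 'r' — doesn't match, so No match.
ski: no 'r' — doesn't match, so No match.
dune: no 'r' — doesn't match, so No match.
lemon: no 'r' — doesn't match, so No match.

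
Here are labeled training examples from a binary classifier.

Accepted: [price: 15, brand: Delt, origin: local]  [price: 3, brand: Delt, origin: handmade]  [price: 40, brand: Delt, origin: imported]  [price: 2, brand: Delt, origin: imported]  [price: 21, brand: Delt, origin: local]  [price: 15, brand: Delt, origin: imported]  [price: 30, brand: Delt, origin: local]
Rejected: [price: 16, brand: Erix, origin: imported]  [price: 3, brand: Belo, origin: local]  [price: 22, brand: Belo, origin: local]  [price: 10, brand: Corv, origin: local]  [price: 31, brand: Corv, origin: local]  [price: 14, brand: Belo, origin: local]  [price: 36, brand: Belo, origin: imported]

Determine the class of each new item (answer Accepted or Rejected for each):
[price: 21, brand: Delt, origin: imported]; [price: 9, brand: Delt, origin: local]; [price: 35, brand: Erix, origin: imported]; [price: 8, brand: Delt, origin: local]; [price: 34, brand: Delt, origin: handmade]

Accepted, Accepted, Rejected, Accepted, Accepted

The common property of the 'Accepted' items is: brand is Delt. No 'Rejected' item has it.
Accepted: [price: 21, brand: Delt, origin: imported], since brand is Delt.
Accepted: [price: 9, brand: Delt, origin: local], since brand is Delt.
Rejected: [price: 35, brand: Erix, origin: imported], since brand is Erix.
Accepted: [price: 8, brand: Delt, origin: local], since brand is Delt.
Accepted: [price: 34, brand: Delt, origin: handmade], since brand is Delt.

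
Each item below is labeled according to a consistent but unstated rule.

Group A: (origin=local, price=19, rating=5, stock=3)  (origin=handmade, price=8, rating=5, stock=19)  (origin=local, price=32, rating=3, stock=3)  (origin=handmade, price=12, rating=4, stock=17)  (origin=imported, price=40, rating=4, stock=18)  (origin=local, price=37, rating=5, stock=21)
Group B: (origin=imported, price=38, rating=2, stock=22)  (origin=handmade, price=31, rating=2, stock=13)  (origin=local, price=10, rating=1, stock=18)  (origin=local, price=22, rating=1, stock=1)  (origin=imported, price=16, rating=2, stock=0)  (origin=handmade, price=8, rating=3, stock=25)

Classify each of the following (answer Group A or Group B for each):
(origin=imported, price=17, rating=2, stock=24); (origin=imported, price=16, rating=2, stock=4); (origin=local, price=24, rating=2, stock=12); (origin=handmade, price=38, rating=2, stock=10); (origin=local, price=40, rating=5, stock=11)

Group B, Group B, Group B, Group B, Group A

The distinguishing property — stock ≤ 21 AND rating ≥ 3 — holds for all the 'Group A' cases and none of the 'Group B' cases.
(origin=imported, price=17, rating=2, stock=24): Group B (stock = 24, rating = 2).
(origin=imported, price=16, rating=2, stock=4): Group B (stock = 4, rating = 2).
(origin=local, price=24, rating=2, stock=12): Group B (stock = 12, rating = 2).
(origin=handmade, price=38, rating=2, stock=10): Group B (stock = 10, rating = 2).
(origin=local, price=40, rating=5, stock=11): Group A (stock = 11, rating = 5).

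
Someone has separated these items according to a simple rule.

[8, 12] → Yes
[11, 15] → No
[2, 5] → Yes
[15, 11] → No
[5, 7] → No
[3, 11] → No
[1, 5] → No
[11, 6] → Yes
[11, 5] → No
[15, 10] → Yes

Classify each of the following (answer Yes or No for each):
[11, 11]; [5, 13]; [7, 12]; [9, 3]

No, No, Yes, No

Checking candidate rules against both groups, what survives is: product is even.
[11, 11]: 11·11 = 121, fails this test → No.
[5, 13]: 5·13 = 65, fails this test → No.
[7, 12]: 7·12 = 84, fits → Yes.
[9, 3]: 9·3 = 27, fails this test → No.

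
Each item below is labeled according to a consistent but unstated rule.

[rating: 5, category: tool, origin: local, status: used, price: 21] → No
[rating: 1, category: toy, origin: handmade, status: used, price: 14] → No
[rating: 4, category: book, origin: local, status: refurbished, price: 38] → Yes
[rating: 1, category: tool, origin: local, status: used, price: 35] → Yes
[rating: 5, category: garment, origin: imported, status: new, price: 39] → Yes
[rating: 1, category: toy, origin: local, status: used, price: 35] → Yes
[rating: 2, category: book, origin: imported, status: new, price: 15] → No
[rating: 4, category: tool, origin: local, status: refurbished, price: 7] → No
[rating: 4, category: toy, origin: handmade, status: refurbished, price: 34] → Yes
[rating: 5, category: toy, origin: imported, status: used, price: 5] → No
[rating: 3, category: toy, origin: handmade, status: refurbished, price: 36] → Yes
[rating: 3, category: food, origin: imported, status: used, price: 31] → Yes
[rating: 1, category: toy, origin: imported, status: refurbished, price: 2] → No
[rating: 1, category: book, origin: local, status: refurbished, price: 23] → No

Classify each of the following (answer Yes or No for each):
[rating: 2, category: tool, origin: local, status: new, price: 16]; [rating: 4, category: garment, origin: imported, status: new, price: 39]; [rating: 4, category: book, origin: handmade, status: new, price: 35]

The rule appears to be: price ≥ 31.
[rating: 2, category: tool, origin: local, status: new, price: 16] → price = 16 → No.
[rating: 4, category: garment, origin: imported, status: new, price: 39] → price = 39 → Yes.
[rating: 4, category: book, origin: handmade, status: new, price: 35] → price = 35 → Yes.

No, Yes, Yes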